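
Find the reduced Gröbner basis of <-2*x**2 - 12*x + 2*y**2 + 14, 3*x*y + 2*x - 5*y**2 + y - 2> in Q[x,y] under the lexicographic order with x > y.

Buchberger's algorithm terminates because the ascending chain of leading-term ideals stabilizes.

f_1 = -2*x**2 - 12*x + 2*y**2 + 14, LT = x**2.
f_2 = 3*x*y + 2*x - 5*y**2 + y - 2, LT = x*y.

S(f_1,f_2): lcm = x**2*y. S = -2/3*x**2 + 5/3*x*y**2 + 17/3*x*y + 2/3*x - y**3 - 7*y.
  leading term x**2: subtract (1/3)·f_1 from -2/3*x**2 + 5/3*x*y**2 + 17/3*x*y + 2/3*x - y**3 - 7*y → 5/3*x*y**2 + 17/3*x*y + 14/3*x - y**3 - 2/3*y**2 - 7*y - 14/3
  leading term x*y**2: subtract (5/9*y)·f_2 from 5/3*x*y**2 + 17/3*x*y + 14/3*x - y**3 - 2/3*y**2 - 7*y - 14/3 → 41/9*x*y + 14/3*x + 16/9*y**3 - 11/9*y**2 - 53/9*y - 14/3
  leading term x*y: subtract (41/27)·f_2 from 41/9*x*y + 14/3*x + 16/9*y**3 - 11/9*y**2 - 53/9*y - 14/3 → 44/27*x + 16/9*y**3 + 172/27*y**2 - 200/27*y - 44/27
  leading term x: no divisor's leading term divides it; move 44/27*x to the remainder.
  leading term y**3: no divisor's leading term divides it; move 16/9*y**3 to the remainder.
  leading term y**2: no divisor's leading term divides it; move 172/27*y**2 to the remainder.
  leading term y: no divisor's leading term divides it; move -200/27*y to the remainder.
  leading term 1: no divisor's leading term divides it; move -44/27 to the remainder.
  remainder 44/27*x + 16/9*y**3 + 172/27*y**2 - 200/27*y - 44/27 ≠ 0; add g_3 = 44/27*x + 16/9*y**3 + 172/27*y**2 - 200/27*y - 44/27 to the basis.

S(f_1,g_3): lcm = x**2. S = -12/11*x*y**3 - 43/11*x*y**2 + 50/11*x*y + 7*x - y**2 - 7.
  leading term x*y**3: subtract (-4/11*y**2)·f_2 from -12/11*x*y**3 - 43/11*x*y**2 + 50/11*x*y + 7*x - y**2 - 7 → -35/11*x*y**2 + 50/11*x*y + 7*x - 20/11*y**4 + 4/11*y**3 - 19/11*y**2 - 7
  leading term x*y**2: subtract (-35/33*y)·f_2 from -35/11*x*y**2 + 50/11*x*y + 7*x - 20/11*y**4 + 4/11*y**3 - 19/11*y**2 - 7 → 20/3*x*y + 7*x - 20/11*y**4 - 163/33*y**3 - 2/3*y**2 - 70/33*y - 7
  leading term x*y: subtract (20/9)·f_2 from 20/3*x*y + 7*x - 20/11*y**4 - 163/33*y**3 - 2/3*y**2 - 70/33*y - 7 → 23/9*x - 20/11*y**4 - 163/33*y**3 + 94/9*y**2 - 430/99*y - 23/9
  leading term x: subtract (69/44)·g_3 from 23/9*x - 20/11*y**4 - 163/33*y**3 + 94/9*y**2 - 430/99*y - 23/9 → -20/11*y**4 - 85/11*y**3 + 5/11*y**2 + 80/11*y
  leading term y**4: no divisor's leading term divides it; move -20/11*y**4 to the remainder.
  leading term y**3: no divisor's leading term divides it; move -85/11*y**3 to the remainder.
  leading term y**2: no divisor's leading term divides it; move 5/11*y**2 to the remainder.
  leading term y: no divisor's leading term divides it; move 80/11*y to the remainder.
  remainder -20/11*y**4 - 85/11*y**3 + 5/11*y**2 + 80/11*y ≠ 0; add g_4 = -20/11*y**4 - 85/11*y**3 + 5/11*y**2 + 80/11*y to the basis.

S(f_2,g_3): lcm = x*y. S = 2/3*x - 12/11*y**4 - 43/11*y**3 + 95/33*y**2 + 4/3*y - 2/3.
  leading term x: subtract (9/22)·g_3 from 2/3*x - 12/11*y**4 - 43/11*y**3 + 95/33*y**2 + 4/3*y - 2/3 → -12/11*y**4 - 51/11*y**3 + 3/11*y**2 + 48/11*y
  leading term y**4: subtract (3/5)·g_4 from -12/11*y**4 - 51/11*y**3 + 3/11*y**2 + 48/11*y → 0
  remainder 0.

S(f_1,g_4): leading monomials are coprime, so the S-polynomial reduces to 0 (Buchberger's first criterion).
S(f_2,g_4): lcm = x*y**4. S = -43/12*x*y**3 + 1/4*x*y**2 + 4*x*y - 5/3*y**5 + 1/3*y**4 - 2/3*y**3.
  leading term x*y**3: subtract (-43/36*y**2)·f_2 from -43/12*x*y**3 + 1/4*x*y**2 + 4*x*y - 5/3*y**5 + 1/3*y**4 - 2/3*y**3 → 95/36*x*y**2 + 4*x*y - 5/3*y**5 - 203/36*y**4 + 19/36*y**3 - 43/18*y**2
  leading term x*y**2: subtract (95/108*y)·f_2 from 95/36*x*y**2 + 4*x*y - 5/3*y**5 - 203/36*y**4 + 19/36*y**3 - 43/18*y**2 → 121/54*x*y - 5/3*y**5 - 203/36*y**4 + 133/27*y**3 - 353/108*y**2 + 95/54*y
  leading term x*y: subtract (121/162)·f_2 from 121/54*x*y - 5/3*y**5 - 203/36*y**4 + 133/27*y**3 - 353/108*y**2 + 95/54*y → -121/81*x - 5/3*y**5 - 203/36*y**4 + 133/27*y**3 + 151/324*y**2 + 82/81*y + 121/81
  leading term x: subtract (-11/12)·g_3 from -121/81*x - 5/3*y**5 - 203/36*y**4 + 133/27*y**3 + 151/324*y**2 + 82/81*y + 121/81 → -5/3*y**5 - 203/36*y**4 + 59/9*y**3 + 227/36*y**2 - 52/9*y
  leading term y**5: subtract (11/12*y)·g_4 from -5/3*y**5 - 203/36*y**4 + 59/9*y**3 + 227/36*y**2 - 52/9*y → 13/9*y**4 + 221/36*y**3 - 13/36*y**2 - 52/9*y
  leading term y**4: subtract (-143/180)·g_4 from 13/9*y**4 + 221/36*y**3 - 13/36*y**2 - 52/9*y → 0
  remainder 0.

S(g_3,g_4): leading monomials are coprime, so the S-polynomial reduces to 0 (Buchberger's first criterion).
Every S-polynomial of the final basis reduces to 0, so we have a Gröbner basis.
Inter-reduce: drop elements whose leading term is divisible by another's, tail-reduce, and make monic.

G = {x + 12/11*y**3 + 43/11*y**2 - 50/11*y - 1, y**4 + 17/4*y**3 - 1/4*y**2 - 4*y}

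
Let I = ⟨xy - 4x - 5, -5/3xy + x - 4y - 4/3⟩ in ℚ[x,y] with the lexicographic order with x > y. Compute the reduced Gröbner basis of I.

f_1 = xy - 4x - 5, LT = xy.
f_2 = -5/3xy + x - 4y - 4/3, LT = xy.

S(f_1,f_2): lcm = xy. S = -17/5x - 12/5y - 29/5.
  leading term x: no divisor's leading term divides it; move -17/5x to the remainder.
  leading term y: no divisor's leading term divides it; move -12/5y to the remainder.
  leading term 1: no divisor's leading term divides it; move -29/5 to the remainder.
  remainder -17/5x - 12/5y - 29/5 ≠ 0; add g_3 = -17/5x - 12/5y - 29/5 to the basis.

S(f_1,g_3): lcm = xy. S = -4x - 12/17y² - 29/17y - 5.
  leading term x: subtract (20/17)·g_3 from -4x - 12/17y² - 29/17y - 5 → -12/17y² + 19/17y + 31/17
  leading term y²: no divisor's leading term divides it; move -12/17y² to the remainder.
  leading term y: no divisor's leading term divides it; move 19/17y to the remainder.
  leading term 1: no divisor's leading term divides it; move 31/17 to the remainder.
  remainder -12/17y² + 19/17y + 31/17 ≠ 0; add g_4 = -12/17y² + 19/17y + 31/17 to the basis.

The other S-polynomials (S(f_2,g_3), S(f_1,g_4), S(f_2,g_4), S(g_3,g_4)) all reduce to 0 modulo the current basis, so we have a Gröbner basis.
Inter-reduce: drop elements whose leading term is divisible by another's, tail-reduce, and make monic.

G = {x + 12/17y + 29/17, y² - 19/12y - 31/12}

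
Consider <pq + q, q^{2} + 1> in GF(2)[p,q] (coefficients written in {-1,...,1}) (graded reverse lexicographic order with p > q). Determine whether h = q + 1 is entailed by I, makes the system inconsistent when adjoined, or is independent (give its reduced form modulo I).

q + 1 is independent of I; its normal form modulo I is q + 1.

First compute the reduced Gröbner basis of I by Buchberger's algorithm.
f_1 = pq + q, LT = pq.
f_2 = q^{2} + 1, LT = q^{2}.

S(f_1,f_2): lcm = pq^{2}. S = q^{2} + p.
  reduce S modulo (f_1, f_2):
  remainder p + 1 ≠ 0; add k_3 = p + 1 to the basis.

The other S-polynomials (S(f_1,k_3), S(f_2,k_3)) all reduce to 0 modulo the current basis, so we have a Gröbner basis.
Inter-reduce: drop elements whose leading term is divisible by another's, tail-reduce, and make monic.
Reduced Gröbner basis: {q^{2} + 1, p + 1}.
Label its elements g_1 = q^{2} + 1, g_2 = p + 1.

Reduce h = q + 1 modulo G:
  leading term q: no divisor's leading term divides it; move q to the remainder.
  leading term 1: no divisor's leading term divides it; move 1 to the remainder.
  normal form = q + 1.
The normal form is nonzero, so h ∉ I. Since h minus its normal form lies in I, I + (h) = I + (r) where r = q + 1; decide whether this ideal is the whole ring.
Run Buchberger on G together with r (pairs among the g_i already reduce to 0 since G is a Gröbner basis):
g_1 = q^{2} + 1, LT = q^{2}.
g_2 = p + 1, LT = p.
r = q + 1, LT = q.

The S-polynomials (S(g_1,g_2), S(g_1,r), S(g_2,r)) all reduce to 0 modulo the current basis, so we have a Gröbner basis.
Inter-reduce: drop elements whose leading term is divisible by another's, tail-reduce, and make monic.
Reduced Gröbner basis: {p + 1, q + 1}.
The reduced Gröbner basis of I + (h) is {p + 1, q + 1} ≠ {1}, a proper ideal, so the enlarged system stays consistent: h is independent of I, with normal form q + 1.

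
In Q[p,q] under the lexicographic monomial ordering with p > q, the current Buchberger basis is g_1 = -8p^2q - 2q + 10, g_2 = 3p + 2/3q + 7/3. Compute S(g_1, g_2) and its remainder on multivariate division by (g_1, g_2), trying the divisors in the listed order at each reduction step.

S(g_1, g_2) = -2/9pq^2 - 7/9pq + 1/4q - 5/4; remainder on division = 4/81q^3 + 28/81q^2 + 277/324q - 5/4.

lcm(LM(g_1), LM(g_2)) = p^2q.
S = (lcm/LT(g_1))·g_1 − (lcm/LT(g_2))·g_2 = -2/9pq^2 - 7/9pq + 1/4q - 5/4.
Reduce S modulo (g_1, g_2) in that order:
  leading term pq^2: subtract (-2/27q^2)·g_2 from -2/9pq^2 - 7/9pq + 1/4q - 5/4 → -7/9pq + 4/81q^3 + 14/81q^2 + 1/4q - 5/4
  leading term pq: subtract (-7/27q)·g_2 from -7/9pq + 4/81q^3 + 14/81q^2 + 1/4q - 5/4 → 4/81q^3 + 28/81q^2 + 277/324q - 5/4
  leading term q^3: no divisor's leading term divides it; move 4/81q^3 to the remainder.
  leading term q^2: no divisor's leading term divides it; move 28/81q^2 to the remainder.
  leading term q: no divisor's leading term divides it; move 277/324q to the remainder.
  leading term 1: no divisor's leading term divides it; move -5/4 to the remainder.
The remainder 4/81q^3 + 28/81q^2 + 277/324q - 5/4 is nonzero, so it would be added as the next basis element.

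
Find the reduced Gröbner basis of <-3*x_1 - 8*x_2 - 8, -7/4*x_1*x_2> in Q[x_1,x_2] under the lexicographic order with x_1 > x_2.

f_1 = -3*x_1 - 8*x_2 - 8, LT = x_1.
f_2 = -7/4*x_1*x_2, LT = x_1*x_2.

S(f_1,f_2): lcm = x_1*x_2. S = 8/3*x_2**2 + 8/3*x_2.
  leading term x_2**2: no divisor's leading term divides it; move 8/3*x_2**2 to the remainder.
  leading term x_2: no divisor's leading term divides it; move 8/3*x_2 to the remainder.
  remainder 8/3*x_2**2 + 8/3*x_2 ≠ 0; add g_3 = 8/3*x_2**2 + 8/3*x_2 to the basis.

S(f_1,g_3): leading monomials are coprime, so the S-polynomial reduces to 0 (Buchberger's first criterion).
S(f_2,g_3): lcm = x_1*x_2**2. S = -x_1*x_2.
  leading term x_1*x_2: subtract (1/3*x_2)·f_1 from -x_1*x_2 → 8/3*x_2**2 + 8/3*x_2
  leading term x_2**2: subtract (1)·g_3 from 8/3*x_2**2 + 8/3*x_2 → 0
  remainder 0.

Every S-polynomial of the final basis reduces to 0, so we have a Gröbner basis.
Inter-reduce: drop elements whose leading term is divisible by another's, tail-reduce, and make monic.

G = {x_1 + 8/3*x_2 + 8/3, x_2**2 + x_2}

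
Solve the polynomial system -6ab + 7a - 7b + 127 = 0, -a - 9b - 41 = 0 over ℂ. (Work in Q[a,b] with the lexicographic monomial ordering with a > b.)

Compute a lex Gröbner basis by Buchberger's algorithm.
f_1 = -6ab + 7a - 7b + 127, LT = ab.
f_2 = -a - 9b - 41, LT = a.

S(f_1,f_2): lcm = ab. S = -7/6a - 9b^2 - 239/6b - 127/6.
  leading term a: subtract (7/6)·f_2 from -7/6a - 9b^2 - 239/6b - 127/6 → -9b^2 - 88/3b + 80/3
  leading term b^2: no divisor's leading term divides it; move -9b^2 to the remainder.
  leading term b: no divisor's leading term divides it; move -88/3b to the remainder.
  leading term 1: no divisor's leading term divides it; move 80/3 to the remainder.
  remainder -9b^2 - 88/3b + 80/3 ≠ 0; add h_3 = -9b^2 - 88/3b + 80/3 to the basis.

The other S-polynomials (S(f_1,h_3), S(f_2,h_3)) all reduce to 0 modulo the current basis, so we have a Gröbner basis.
Inter-reduce: drop elements whose leading term is divisible by another's, tail-reduce, and make monic.
Reduced Gröbner basis: {a + 9b + 41, b^2 + 88/27b - 80/27}.

A lex Gröbner basis eliminates variables successively. Here b^2 + 88/27b - 80/27 depends only on b, with roots {-4, 20/27}; lifting each root through the earlier basis elements recovers the full solutions.
  b = -4: the earlier basis element becomes a + 5 = 0, giving a = -5 — point (-5, -4).
  b = 20/27: the earlier basis element becomes a + 143/3 = 0, giving a = -143/3 — point (-143/3, 20/27).
Check: every point annihilates each of the original generators.

{(-5, -4), (-143/3, 20/27)}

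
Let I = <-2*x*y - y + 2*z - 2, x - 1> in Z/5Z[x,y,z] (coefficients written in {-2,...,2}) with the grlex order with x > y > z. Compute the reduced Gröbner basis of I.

The reduced Gröbner basis is the canonical form of the ideal for this ordering.

f_1 = -2*x*y - y + 2*z - 2, LT = x*y.
f_2 = x - 1, LT = x.

S(f_1,f_2): lcm = x*y. S = -y - z + 1.
  leading term y: no divisor's leading term divides it; move -y to the remainder.
  leading term z: no divisor's leading term divides it; move -z to the remainder.
  leading term 1: no divisor's leading term divides it; move 1 to the remainder.
  remainder -y - z + 1 ≠ 0; add g_3 = -y - z + 1 to the basis.

The other S-polynomials (S(f_1,g_3), S(f_2,g_3)) all reduce to 0 modulo the current basis, so we have a Gröbner basis.
Inter-reduce: drop elements whose leading term is divisible by another's, tail-reduce, and make monic.

G = {x - 1, y + z - 1}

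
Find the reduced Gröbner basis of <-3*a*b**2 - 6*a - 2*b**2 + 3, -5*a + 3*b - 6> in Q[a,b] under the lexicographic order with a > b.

Buchberger's algorithm terminates because the ascending chain of leading-term ideals stabilizes.

f_1 = -3*a*b**2 - 6*a - 2*b**2 + 3, LT = a*b**2.
f_2 = -5*a + 3*b - 6, LT = a.

S(f_1,f_2): lcm = a*b**2. S = 2*a + 3/5*b**3 - 8/15*b**2 - 1.
  reduce S modulo (f_1, f_2):
  remainder 3/5*b**3 - 8/15*b**2 + 6/5*b - 17/5 ≠ 0; add g_3 = 3/5*b**3 - 8/15*b**2 + 6/5*b - 17/5 to the basis.

The other S-polynomials (S(f_1,g_3), S(f_2,g_3)) all reduce to 0 modulo the current basis, so we have a Gröbner basis.
Inter-reduce: drop elements whose leading term is divisible by another's, tail-reduce, and make monic.

G = {a - 3/5*b + 6/5, b**3 - 8/9*b**2 + 2*b - 17/3}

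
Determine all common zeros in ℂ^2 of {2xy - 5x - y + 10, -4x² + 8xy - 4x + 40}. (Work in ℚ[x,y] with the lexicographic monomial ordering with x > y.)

{(-1, 5), (sqrt(41)/4 + 11/4, -7/8 + 3*sqrt(41)/8), (11/4 - sqrt(41)/4, -3*sqrt(41)/8 - 7/8)}

Compute a lex Gröbner basis by Buchberger's algorithm.
f_1 = 2xy - 5x - y + 10, LT = xy.
f_2 = -4x² + 8xy - 4x + 40, LT = x².

S(f_1,f_2): lcm = x²y. S = -5/2x² + 2xy² - 3/2xy + 5x + 10y.
  leading term x²: subtract (⅝)·f_2 from -5/2x² + 2xy² - 3/2xy + 5x + 10y → 2xy² - 13/2xy + 15/2x + 10y - 25
  leading term xy²: subtract (y)·f_1 from 2xy² - 13/2xy + 15/2x + 10y - 25 → -3/2xy + 15/2x + y² - 25
  leading term xy: subtract (-¾)·f_1 from -3/2xy + 15/2x + y² - 25 → 15/4x + y² - ¾y - 35/2
  leading term x: no divisor's leading term divides it; move 15/4x to the remainder.
  leading term y²: no divisor's leading term divides it; move y² to the remainder.
  leading term y: no divisor's leading term divides it; move -¾y to the remainder.
  leading term 1: no divisor's leading term divides it; move -35/2 to the remainder.
  remainder 15/4x + y² - ¾y - 35/2 ≠ 0; add h_3 = 15/4x + y² - ¾y - 35/2 to the basis.

S(f_1,h_3): lcm = xy. S = -5/2x - 4/15y³ + ⅕y² + 25/6y + 5.
  leading term x: subtract (-⅔)·h_3 from -5/2x - 4/15y³ + ⅕y² + 25/6y + 5 → -4/15y³ + 13/15y² + 11/3y - 20/3
  leading term y³: no divisor's leading term divides it; move -4/15y³ to the remainder.
  leading term y²: no divisor's leading term divides it; move 13/15y² to the remainder.
  leading term y: no divisor's leading term divides it; move 11/3y to the remainder.
  leading term 1: no divisor's leading term divides it; move -20/3 to the remainder.
  remainder -4/15y³ + 13/15y² + 11/3y - 20/3 ≠ 0; add h_4 = -4/15y³ + 13/15y² + 11/3y - 20/3 to the basis.

The other S-polynomials (S(f_2,h_3), S(f_1,h_4), S(f_2,h_4), S(h_3,h_4)) all reduce to 0 modulo the current basis, so we have a Gröbner basis.
Inter-reduce: drop elements whose leading term is divisible by another's, tail-reduce, and make monic.
Reduced Gröbner basis: {x + 4/15y² - ⅕y - 14/3, y³ - 13/4y² - 55/4y + 25}.

A lex Gröbner basis eliminates variables successively. Here y³ - 13/4y² - 55/4y + 25 depends only on y, with roots {5, -7/8 + 3*sqrt(41)/8, -3*sqrt(41)/8 - 7/8}; lifting each root through the earlier basis elements recovers the full solutions.
  y = 5: the earlier basis element becomes x + 1 = 0, giving x = -1 — point (-1, 5).
  y = -7/8 + 3*sqrt(41)/8: the earlier basis element becomes x - 11/4 - sqrt(41)/4 = 0, giving x = sqrt(41)/4 + 11/4 — point (sqrt(41)/4 + 11/4, -7/8 + 3*sqrt(41)/8).
  y = -3*sqrt(41)/8 - 7/8: the earlier basis element becomes x - 11/4 + sqrt(41)/4 = 0, giving x = 11/4 - sqrt(41)/4 — point (11/4 - sqrt(41)/4, -3*sqrt(41)/8 - 7/8).
A lex Gröbner basis triangularizes the system, enabling back-substitution.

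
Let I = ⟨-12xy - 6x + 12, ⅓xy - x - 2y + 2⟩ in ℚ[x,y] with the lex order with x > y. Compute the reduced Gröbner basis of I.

This is the nonlinear analogue of row-reducing a linear system.

f_1 = -12xy - 6x + 12, LT = xy.
f_2 = ⅓xy - x - 2y + 2, LT = xy.

S(f_1,f_2): lcm = xy. S = 7/2x + 6y - 7.
  leading term x: no divisor's leading term divides it; move 7/2x to the remainder.
  leading term y: no divisor's leading term divides it; move 6y to the remainder.
  leading term 1: no divisor's leading term divides it; move -7 to the remainder.
  remainder 7/2x + 6y - 7 ≠ 0; add g_3 = 7/2x + 6y - 7 to the basis.

S(f_1,g_3): lcm = xy. S = ½x - 12/7y² + 2y - 1.
  leading term x: subtract (1/7)·g_3 from ½x - 12/7y² + 2y - 1 → -12/7y² + 8/7y
  leading term y²: no divisor's leading term divides it; move -12/7y² to the remainder.
  leading term y: no divisor's leading term divides it; move 8/7y to the remainder.
  remainder -12/7y² + 8/7y ≠ 0; add g_4 = -12/7y² + 8/7y to the basis.

The other S-polynomials (S(f_2,g_3), S(f_1,g_4), S(f_2,g_4), S(g_3,g_4)) all reduce to 0 modulo the current basis, so we have a Gröbner basis.
Inter-reduce: drop elements whose leading term is divisible by another's, tail-reduce, and make monic.

G = {x + 12/7y - 2, y² - ⅔y}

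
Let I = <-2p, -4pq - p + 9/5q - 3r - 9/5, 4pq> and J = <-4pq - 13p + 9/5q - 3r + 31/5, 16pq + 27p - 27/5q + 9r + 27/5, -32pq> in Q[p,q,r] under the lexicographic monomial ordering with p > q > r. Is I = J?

No, the ideals differ.

For a fixed monomial order, each ideal has a unique reduced Gröbner basis; comparing bases decides equality.
Buchberger on the first generating set:
f_1 = -2p, LT = p.
f_2 = -4pq - p + 9/5q - 3r - 9/5, LT = pq.
f_3 = 4pq, LT = pq.

S(f_1,f_2): lcm = pq. S = -1/4p + 9/20q - 3/4r - 9/20.
  leading term p: subtract (1/8)·f_1 from -1/4p + 9/20q - 3/4r - 9/20 → 9/20q - 3/4r - 9/20
  leading term q: no divisor's leading term divides it; move 9/20q to the remainder.
  leading term r: no divisor's leading term divides it; move -3/4r to the remainder.
  leading term 1: no divisor's leading term divides it; move -9/20 to the remainder.
  remainder 9/20q - 3/4r - 9/20 ≠ 0; add g_4 = 9/20q - 3/4r - 9/20 to the basis.

The other S-polynomials (S(f_1,f_3), S(f_2,f_3), S(f_1,g_4), S(f_2,g_4), S(f_3,g_4)) all reduce to 0 modulo the current basis, so we have a Gröbner basis.
Inter-reduce: drop elements whose leading term is divisible by another's, tail-reduce, and make monic.
Reduced Gröbner basis: {p, q - 5/3r - 1}.

Buchberger on the second generating set:
h_1 = -4pq - 13p + 9/5q - 3r + 31/5, LT = pq.
h_2 = 16pq + 27p - 27/5q + 9r + 27/5, LT = pq.
h_3 = -32pq, LT = pq.

S(h_1,h_2): lcm = pq. S = 25/16p - 9/80q + 3/16r - 151/80.
  leading term p: no divisor's leading term divides it; move 25/16p to the remainder.
  leading term q: no divisor's leading term divides it; move -9/80q to the remainder.
  leading term r: no divisor's leading term divides it; move 3/16r to the remainder.
  leading term 1: no divisor's leading term divides it; move -151/80 to the remainder.
  remainder 25/16p - 9/80q + 3/16r - 151/80 ≠ 0; add k_4 = 25/16p - 9/80q + 3/16r - 151/80 to the basis.

S(h_1,h_3): lcm = pq. S = 13/4p - 9/20q + 3/4r - 31/20.
  leading term p: subtract (52/25)·k_4 from 13/4p - 9/20q + 3/4r - 31/20 → -27/125q + 9/25r + 297/125
  leading term q: no divisor's leading term divides it; move -27/125q to the remainder.
  leading term r: no divisor's leading term divides it; move 9/25r to the remainder.
  leading term 1: no divisor's leading term divides it; move 297/125 to the remainder.
  remainder -27/125q + 9/25r + 297/125 ≠ 0; add k_5 = -27/125q + 9/25r + 297/125 to the basis.

S(h_1,k_4): lcm = pq. S = 13/4p + 9/125q^2 - 3/25qr + 379/500q + 3/4r - 31/20.
  leading term p: subtract (52/25)·k_4 from 13/4p + 9/125q^2 - 3/25qr + 379/500q + 3/4r - 31/20 → 9/125q^2 - 3/25qr + 124/125q + 9/25r + 297/125
  leading term q^2: subtract (-1/3q)·k_5 from 9/125q^2 - 3/25qr + 124/125q + 9/25r + 297/125 → 223/125q + 9/25r + 297/125
  leading term q: subtract (-223/27)·k_5 from 223/125q + 9/25r + 297/125 → 10/3r + 22
  leading term r: no divisor's leading term divides it; move 10/3r to the remainder.
  leading term 1: no divisor's leading term divides it; move 22 to the remainder.
  remainder 10/3r + 22 ≠ 0; add k_6 = 10/3r + 22 to the basis.

The other S-polynomials (S(h_2,h_3), S(h_2,k_4), S(h_3,k_4), S(h_1,k_5), S(h_2,k_5), S(h_3,k_5), S(k_4,k_5), S(h_1,k_6), S(h_2,k_6), S(h_3,k_6), S(k_4,k_6), S(k_5,k_6)) all reduce to 0 modulo the current basis, so we have a Gröbner basis.
Inter-reduce: drop elements whose leading term is divisible by another's, tail-reduce, and make monic.
Reduced Gröbner basis: {p - 2, q, r + 33/5}.

Since the reduced bases disagree, the two ideals are not the same.
The same test decides containment: I ⊆ J iff every generator of I reduces to 0 modulo a Gröbner basis of J.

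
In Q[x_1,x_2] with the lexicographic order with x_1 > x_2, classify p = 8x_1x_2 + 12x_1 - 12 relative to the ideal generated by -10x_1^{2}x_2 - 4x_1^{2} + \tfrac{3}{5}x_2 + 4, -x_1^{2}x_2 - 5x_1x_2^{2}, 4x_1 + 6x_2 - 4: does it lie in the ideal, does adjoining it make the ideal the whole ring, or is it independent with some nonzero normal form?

First compute the reduced Gröbner basis of I by Buchberger's algorithm.
f_1 = -10x_1^{2}x_2 - 4x_1^{2} + \tfrac{3}{5}x_2 + 4, LT = x_1^{2}x_2.
f_2 = -x_1^{2}x_2 - 5x_1x_2^{2}, LT = x_1^{2}x_2.
f_3 = 4x_1 + 6x_2 - 4, LT = x_1.

S(f_1,f_2): lcm = x_1^{2}x_2. S = \tfrac{2}{5}x_1^{2} - 5x_1x_2^{2} - \tfrac{3}{50}x_2 - \tfrac{2}{5}.
  reduce S modulo (f_1, f_2, f_3):
  remainder \tfrac{15}{2}x_2^{3} - \tfrac{41}{10}x_2^{2} - \tfrac{63}{50}x_2 ≠ 0; add h_4 = \tfrac{15}{2}x_2^{3} - \tfrac{41}{10}x_2^{2} - \tfrac{63}{50}x_2 to the basis.

S(f_1,f_3): lcm = x_1^{2}x_2. S = \tfrac{2}{5}x_1^{2} - \tfrac{3}{2}x_1x_2^{2} + x_1x_2 - \tfrac{3}{50}x_2 - \tfrac{2}{5}.
  reduce S modulo (f_1, f_2, f_3, h_4):
  remainder -\tfrac{87}{100}x_2^{2} + \tfrac{59}{500}x_2 ≠ 0; add h_5 = -\tfrac{87}{100}x_2^{2} + \tfrac{59}{500}x_2 to the basis.

S(f_1,h_4): lcm = x_1^{2}x_2^{3}. S = \tfrac{71}{75}x_1^{2}x_2^{2} + \tfrac{21}{125}x_1^{2}x_2 - \tfrac{3}{50}x_2^{3} - \tfrac{2}{5}x_2^{2}.
  reduce S modulo (f_1, f_2, f_3, h_4, h_5):
  remainder \tfrac{14113}{181250}x_2 ≠ 0; add h_6 = \tfrac{14113}{181250}x_2 to the basis.

The other S-polynomials (S(f_2,f_3), S(f_2,h_4), S(f_3,h_4), S(f_1,h_5), S(f_2,h_5), S(f_3,h_5), S(h_4,h_5), S(f_1,h_6), S(f_2,h_6), S(f_3,h_6), S(h_4,h_6), S(h_5,h_6)) all reduce to 0 modulo the current basis, so we have a Gröbner basis.
Inter-reduce: drop elements whose leading term is divisible by another's, tail-reduce, and make monic.
Reduced Gröbner basis: {x_1 - 1, x_2}.
Label its elements g_1 = x_1 - 1, g_2 = x_2.

Reduce p = 8x_1x_2 + 12x_1 - 12 modulo G:
  leading term x_1x_2: subtract (8x_2)·g_1 from 8x_1x_2 + 12x_1 - 12 → 12x_1 + 8x_2 - 12
  leading term x_1: subtract (12)·g_1 from 12x_1 + 8x_2 - 12 → 8x_2
  leading term x_2: subtract (8)·g_2 from 8x_2 → 0
  normal form = 0.
Since the normal form is 0, p ∈ I.

8x_1x_2 + 12x_1 - 12 lies in I (it reduces to 0).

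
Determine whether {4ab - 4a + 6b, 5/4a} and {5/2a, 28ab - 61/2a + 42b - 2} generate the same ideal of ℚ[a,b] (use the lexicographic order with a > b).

No, the ideals differ.

Equality of ideals is decidable: compute both reduced Gröbner bases (unique for the ordering) and check whether they agree.
Buchberger on the first generating set:
f_1 = 4ab - 4a + 6b, LT = ab.
f_2 = 5/4a, LT = a.

S(f_1,f_2): lcm = ab. S = -a + 3/2b.
  reduce S modulo (f_1, f_2):
  remainder 3/2b ≠ 0; add g_3 = 3/2b to the basis.

The other S-polynomials (S(f_1,g_3), S(f_2,g_3)) all reduce to 0 modulo the current basis, so we have a Gröbner basis.
Inter-reduce: drop elements whose leading term is divisible by another's, tail-reduce, and make monic.
Reduced Gröbner basis: {a, b}.

Buchberger on the second generating set:
h_1 = 5/2a, LT = a.
h_2 = 28ab - 61/2a + 42b - 2, LT = ab.

S(h_1,h_2): lcm = ab. S = 61/56a - 3/2b + 1/14.
  reduce S modulo (h_1, h_2):
  remainder -3/2b + 1/14 ≠ 0; add k_3 = -3/2b + 1/14 to the basis.

The other S-polynomials (S(h_1,k_3), S(h_2,k_3)) all reduce to 0 modulo the current basis, so we have a Gröbner basis.
Inter-reduce: drop elements whose leading term is divisible by another's, tail-reduce, and make monic.
Reduced Gröbner basis: {a, b - 1/21}.

These differ, so the ideals are not equal.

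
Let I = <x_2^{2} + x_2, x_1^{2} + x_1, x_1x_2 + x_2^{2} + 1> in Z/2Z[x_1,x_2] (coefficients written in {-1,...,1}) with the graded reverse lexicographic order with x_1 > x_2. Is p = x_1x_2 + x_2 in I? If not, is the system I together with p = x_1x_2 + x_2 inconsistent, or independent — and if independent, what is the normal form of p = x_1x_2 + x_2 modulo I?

First compute the reduced Gröbner basis of I by Buchberger's algorithm.
f_1 = x_2^{2} + x_2, LT = x_2^{2}.
f_2 = x_1^{2} + x_1, LT = x_1^{2}.
f_3 = x_1x_2 + x_2^{2} + 1, LT = x_1x_2.

S(f_1,f_3): lcm = x_1x_2^{2}. S = x_2^{3} + x_1x_2 + x_2.
  leading term x_2^{3}: subtract (x_2)·f_1 from x_2^{3} + x_1x_2 + x_2 → x_1x_2 + x_2^{2} + x_2
  leading term x_1x_2: subtract (1)·f_3 from x_1x_2 + x_2^{2} + x_2 → x_2 + 1
  leading term x_2: no divisor's leading term divides it; move x_2 to the remainder.
  leading term 1: no divisor's leading term divides it; move 1 to the remainder.
  remainder x_2 + 1 ≠ 0; add h_4 = x_2 + 1 to the basis.

S(f_2,f_3): lcm = x_1^{2}x_2. S = x_1x_2^{2} + x_1x_2 + x_1.
  leading term x_1x_2^{2}: subtract (x_1)·f_1 from x_1x_2^{2} + x_1x_2 + x_1 → x_1
  leading term x_1: no divisor's leading term divides it; move x_1 to the remainder.
  remainder x_1 ≠ 0; add h_5 = x_1 to the basis.

The other S-polynomials (S(f_1,f_2), S(f_1,h_4), S(f_2,h_4), S(f_3,h_4), S(f_1,h_5), S(f_2,h_5), S(f_3,h_5), S(h_4,h_5)) all reduce to 0 modulo the current basis, so we have a Gröbner basis.
Inter-reduce: drop elements whose leading term is divisible by another's, tail-reduce, and make monic.
Reduced Gröbner basis: {x_1, x_2 + 1}.
Label its elements g_1 = x_1, g_2 = x_2 + 1.

Reduce p = x_1x_2 + x_2 modulo G:
  leading term x_1x_2: subtract (x_2)·g_1 from x_1x_2 + x_2 → x_2
  leading term x_2: subtract (1)·g_2 from x_2 → 1
  leading term 1: no divisor's leading term divides it; move 1 to the remainder.
  normal form = 1.
The normal form is nonzero, so p ∉ I. Since p minus its normal form lies in I, I + (p) = I + (r) where r = 1; decide whether this ideal is the whole ring.
Here r = 1 is a nonzero constant, hence a unit: 1 ∈ I + (p), the Gröbner basis of I + (p) is {1}, and the enlarged system has no common solution — adjoining p is inconsistent.

Adjoining x_1x_2 + x_2 makes the ideal the whole ring: the system is inconsistent.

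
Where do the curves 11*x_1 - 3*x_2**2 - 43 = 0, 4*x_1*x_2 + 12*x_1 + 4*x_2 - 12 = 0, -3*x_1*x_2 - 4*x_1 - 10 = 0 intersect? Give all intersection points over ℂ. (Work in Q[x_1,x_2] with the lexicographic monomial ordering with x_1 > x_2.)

Compute a lex Gröbner basis by Buchberger's algorithm.
f_1 = 11*x_1 - 3*x_2**2 - 43, LT = x_1.
f_2 = 4*x_1*x_2 + 12*x_1 + 4*x_2 - 12, LT = x_1*x_2.
f_3 = -3*x_1*x_2 - 4*x_1 - 10, LT = x_1*x_2.

S(f_1,f_2): lcm = x_1*x_2. S = -3*x_1 - 3/11*x_2**3 - 54/11*x_2 + 3.
  reduce S modulo (f_1, f_2, f_3):
  remainder -3/11*x_2**3 - 9/11*x_2**2 - 54/11*x_2 - 96/11 ≠ 0; add h_4 = -3/11*x_2**3 - 9/11*x_2**2 - 54/11*x_2 - 96/11 to the basis.

S(f_1,f_3): lcm = x_1*x_2. S = -4/3*x_1 - 3/11*x_2**3 - 43/11*x_2 - 10/3.
  reduce S modulo (f_1, f_2, f_3, h_4):
  remainder 5/11*x_2**2 + x_2 + 2/11 ≠ 0; add h_5 = 5/11*x_2**2 + x_2 + 2/11 to the basis.

S(f_3,h_4): lcm = x_1*x_2**3. S = -5/3*x_1*x_2**2 - 18*x_1*x_2 - 32*x_1 + 10/3*x_2**2.
  reduce S modulo (f_1, f_2, f_3, h_4, h_5):
  remainder -36/5*x_2 - 72/5 ≠ 0; add h_6 = -36/5*x_2 - 72/5 to the basis.

The other S-polynomials (S(f_2,f_3), S(f_1,h_4), S(f_2,h_4), S(f_1,h_5), S(f_2,h_5), S(f_3,h_5), S(h_4,h_5), S(f_1,h_6), S(f_2,h_6), S(f_3,h_6), S(h_4,h_6), S(h_5,h_6)) all reduce to 0 modulo the current basis, so we have a Gröbner basis.
Inter-reduce: drop elements whose leading term is divisible by another's, tail-reduce, and make monic.
Reduced Gröbner basis: {x_1 - 5, x_2 + 2}.

A lex Gröbner basis eliminates variables successively. Here x_2 + 2 depends only on x_2, with roots {-2}; lifting each root through the earlier basis elements recovers the full solutions.
  x_2 = -2: the earlier basis element becomes x_1 - 5 = 0, giving x_1 = 5 — point (5, -2).

{(5, -2)}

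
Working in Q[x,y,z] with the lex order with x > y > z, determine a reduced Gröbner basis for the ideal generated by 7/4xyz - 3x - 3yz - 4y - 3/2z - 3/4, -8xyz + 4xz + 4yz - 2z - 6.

G = {xy - 1/2x + 17/24y^2z + 4/3y^2 + 7/48yz + 1/48y - 1/4z - 1/8, xz - 24/7x - 17/7yz - 32/7y - 31/14z - 33/14, y^2z^2 + 32/17y^2z + 7/34yz^2 + 25/34yz - 6/17z^2 - 9/17z - 18/17}

f_1 = 7/4xyz - 3x - 3yz - 4y - 3/2z - 3/4, LT = xyz.
f_2 = -8xyz + 4xz + 4yz - 2z - 6, LT = xyz.

S(f_1,f_2): lcm = xyz. S = 1/2xz - 12/7x - 17/14yz - 16/7y - 31/28z - 33/28.
  leading term xz: no divisor's leading term divides it; move 1/2xz to the remainder.
  leading term x: no divisor's leading term divides it; move -12/7x to the remainder.
  leading term yz: no divisor's leading term divides it; move -17/14yz to the remainder.
  leading term y: no divisor's leading term divides it; move -16/7y to the remainder.
  leading term z: no divisor's leading term divides it; move -31/28z to the remainder.
  leading term 1: no divisor's leading term divides it; move -33/28 to the remainder.
  remainder 1/2xz - 12/7x - 17/14yz - 16/7y - 31/28z - 33/28 ≠ 0; add g_3 = 1/2xz - 12/7x - 17/14yz - 16/7y - 31/28z - 33/28 to the basis.

S(f_1,g_3): lcm = xyz. S = 24/7xy - 12/7x + 17/7y^2z + 32/7y^2 + 1/2yz + 1/14y - 6/7z - 3/7.
  leading term xy: no divisor's leading term divides it; move 24/7xy to the remainder.
  leading term x: no divisor's leading term divides it; move -12/7x to the remainder.
  leading term y^2z: no divisor's leading term divides it; move 17/7y^2z to the remainder.
  leading term y^2: no divisor's leading term divides it; move 32/7y^2 to the remainder.
  leading term yz: no divisor's leading term divides it; move 1/2yz to the remainder.
  leading term y: no divisor's leading term divides it; move 1/14y to the remainder.
  leading term z: no divisor's leading term divides it; move -6/7z to the remainder.
  leading term 1: no divisor's leading term divides it; move -3/7 to the remainder.
  remainder 24/7xy - 12/7x + 17/7y^2z + 32/7y^2 + 1/2yz + 1/14y - 6/7z - 3/7 ≠ 0; add g_4 = 24/7xy - 12/7x + 17/7y^2z + 32/7y^2 + 1/2yz + 1/14y - 6/7z - 3/7 to the basis.

S(f_1,g_4): lcm = xyz. S = 1/2xz - 12/7x - 17/24y^2z^2 - 4/3y^2z - 7/48yz^2 - 583/336yz - 16/7y + 1/4z^2 - 41/56z - 3/7.
  leading term xz: subtract (1)·g_3 from 1/2xz - 12/7x - 17/24y^2z^2 - 4/3y^2z - 7/48yz^2 - 583/336yz - 16/7y + 1/4z^2 - 41/56z - 3/7 → -17/24y^2z^2 - 4/3y^2z - 7/48yz^2 - 25/48yz + 1/4z^2 + 3/8z + 3/4
  leading term y^2z^2: no divisor's leading term divides it; move -17/24y^2z^2 to the remainder.
  leading term y^2z: no divisor's leading term divides it; move -4/3y^2z to the remainder.
  leading term yz^2: no divisor's leading term divides it; move -7/48yz^2 to the remainder.
  leading term yz: no divisor's leading term divides it; move -25/48yz to the remainder.
  leading term z^2: no divisor's leading term divides it; move 1/4z^2 to the remainder.
  leading term z: no divisor's leading term divides it; move 3/8z to the remainder.
  leading term 1: no divisor's leading term divides it; move 3/4 to the remainder.
  remainder -17/24y^2z^2 - 4/3y^2z - 7/48yz^2 - 25/48yz + 1/4z^2 + 3/8z + 3/4 ≠ 0; add g_5 = -17/24y^2z^2 - 4/3y^2z - 7/48yz^2 - 25/48yz + 1/4z^2 + 3/8z + 3/4 to the basis.

The other S-polynomials (S(f_2,g_3), S(f_2,g_4), S(g_3,g_4), S(f_1,g_5), S(f_2,g_5), S(g_3,g_5), S(g_4,g_5)) all reduce to 0 modulo the current basis, so we have a Gröbner basis.
Inter-reduce: drop elements whose leading term is divisible by another's, tail-reduce, and make monic.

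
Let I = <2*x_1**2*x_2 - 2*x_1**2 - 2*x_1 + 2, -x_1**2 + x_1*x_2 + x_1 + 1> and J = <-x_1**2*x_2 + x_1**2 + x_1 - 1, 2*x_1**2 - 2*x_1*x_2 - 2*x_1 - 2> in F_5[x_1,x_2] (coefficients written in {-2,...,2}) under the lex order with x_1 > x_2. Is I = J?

Yes, the ideals are equal.

Since reduced Gröbner bases are canonical representatives of ideals under a given ordering, it suffices to compute and compare them.
Buchberger on the first generating set:
f_1 = 2*x_1**2*x_2 - 2*x_1**2 - 2*x_1 + 2, LT = x_1**2*x_2.
f_2 = -x_1**2 + x_1*x_2 + x_1 + 1, LT = x_1**2.

S(f_1,f_2): lcm = x_1**2*x_2. S = -x_1**2 + x_1*x_2**2 + x_1*x_2 - x_1 + x_2 + 1.
  leading term x_1**2: subtract (1)·f_2 from -x_1**2 + x_1*x_2**2 + x_1*x_2 - x_1 + x_2 + 1 → x_1*x_2**2 - 2*x_1 + x_2
  leading term x_1*x_2**2: no divisor's leading term divides it; move x_1*x_2**2 to the remainder.
  leading term x_1: no divisor's leading term divides it; move -2*x_1 to the remainder.
  leading term x_2: no divisor's leading term divides it; move x_2 to the remainder.
  remainder x_1*x_2**2 - 2*x_1 + x_2 ≠ 0; add g_3 = x_1*x_2**2 - 2*x_1 + x_2 to the basis.

S(f_1,g_3): lcm = x_1**2*x_2**2. S = -x_1**2*x_2 + 2*x_1**2 - 2*x_1*x_2 + x_2.
  leading term x_1**2*x_2: subtract (2)·f_1 from -x_1**2*x_2 + 2*x_1**2 - 2*x_1*x_2 + x_2 → x_1**2 - 2*x_1*x_2 - x_1 + x_2 + 1
  leading term x_1**2: subtract (-1)·f_2 from x_1**2 - 2*x_1*x_2 - x_1 + x_2 + 1 → -x_1*x_2 + x_2 + 2
  leading term x_1*x_2: no divisor's leading term divides it; move -x_1*x_2 to the remainder.
  leading term x_2: no divisor's leading term divides it; move x_2 to the remainder.
  leading term 1: no divisor's leading term divides it; move 2 to the remainder.
  remainder -x_1*x_2 + x_2 + 2 ≠ 0; add g_4 = -x_1*x_2 + x_2 + 2 to the basis.

S(g_3,g_4): lcm = x_1*x_2**2. S = -2*x_1 + x_2**2 - 2*x_2.
  leading term x_1: no divisor's leading term divides it; move -2*x_1 to the remainder.
  leading term x_2**2: no divisor's leading term divides it; move x_2**2 to the remainder.
  leading term x_2: no divisor's leading term divides it; move -2*x_2 to the remainder.
  remainder -2*x_1 + x_2**2 - 2*x_2 ≠ 0; add g_5 = -2*x_1 + x_2**2 - 2*x_2 to the basis.

S(g_3,g_5): lcm = x_1*x_2**2. S = -2*x_1 - 2*x_2**4 - x_2**3 + x_2.
  leading term x_1: subtract (1)·g_5 from -2*x_1 - 2*x_2**4 - x_2**3 + x_2 → -2*x_2**4 - x_2**3 - x_2**2 - 2*x_2
  leading term x_2**4: no divisor's leading term divides it; move -2*x_2**4 to the remainder.
  leading term x_2**3: no divisor's leading term divides it; move -x_2**3 to the remainder.
  leading term x_2**2: no divisor's leading term divides it; move -x_2**2 to the remainder.
  leading term x_2: no divisor's leading term divides it; move -2*x_2 to the remainder.
  remainder -2*x_2**4 - x_2**3 - x_2**2 - 2*x_2 ≠ 0; add g_6 = -2*x_2**4 - x_2**3 - x_2**2 - 2*x_2 to the basis.

S(g_4,g_5): lcm = x_1*x_2. S = -2*x_2**3 - x_2**2 - x_2 - 2.
  leading term x_2**3: no divisor's leading term divides it; move -2*x_2**3 to the remainder.
  leading term x_2**2: no divisor's leading term divides it; move -x_2**2 to the remainder.
  leading term x_2: no divisor's leading term divides it; move -x_2 to the remainder.
  leading term 1: no divisor's leading term divides it; move -2 to the remainder.
  remainder -2*x_2**3 - x_2**2 - x_2 - 2 ≠ 0; add g_7 = -2*x_2**3 - x_2**2 - x_2 - 2 to the basis.

The other S-polynomials (S(f_2,g_3), S(f_1,g_4), S(f_2,g_4), S(f_1,g_5), S(f_2,g_5), S(f_1,g_6), S(f_2,g_6), S(g_3,g_6), S(g_4,g_6), S(g_5,g_6), S(f_1,g_7), S(f_2,g_7), S(g_3,g_7), S(g_4,g_7), S(g_5,g_7), S(g_6,g_7)) all reduce to 0 modulo the current basis, so we have a Gröbner basis.
Inter-reduce: drop elements whose leading term is divisible by another's, tail-reduce, and make monic.
Reduced Gröbner basis: {x_1 + 2*x_2**2 + x_2, x_2**3 - 2*x_2**2 - 2*x_2 + 1}.

Buchberger on the second generating set:
h_1 = -x_1**2*x_2 + x_1**2 + x_1 - 1, LT = x_1**2*x_2.
h_2 = 2*x_1**2 - 2*x_1*x_2 - 2*x_1 - 2, LT = x_1**2.

S(h_1,h_2): lcm = x_1**2*x_2. S = -x_1**2 + x_1*x_2**2 + x_1*x_2 - x_1 + x_2 + 1.
  leading term x_1**2: subtract (2)·h_2 from -x_1**2 + x_1*x_2**2 + x_1*x_2 - x_1 + x_2 + 1 → x_1*x_2**2 - 2*x_1 + x_2
  leading term x_1*x_2**2: no divisor's leading term divides it; move x_1*x_2**2 to the remainder.
  leading term x_1: no divisor's leading term divides it; move -2*x_1 to the remainder.
  leading term x_2: no divisor's leading term divides it; move x_2 to the remainder.
  remainder x_1*x_2**2 - 2*x_1 + x_2 ≠ 0; add k_3 = x_1*x_2**2 - 2*x_1 + x_2 to the basis.

S(h_1,k_3): lcm = x_1**2*x_2**2. S = -x_1**2*x_2 + 2*x_1**2 - 2*x_1*x_2 + x_2.
  leading term x_1**2*x_2: subtract (1)·h_1 from -x_1**2*x_2 + 2*x_1**2 - 2*x_1*x_2 + x_2 → x_1**2 - 2*x_1*x_2 - x_1 + x_2 + 1
  leading term x_1**2: subtract (-2)·h_2 from x_1**2 - 2*x_1*x_2 - x_1 + x_2 + 1 → -x_1*x_2 + x_2 + 2
  leading term x_1*x_2: no divisor's leading term divides it; move -x_1*x_2 to the remainder.
  leading term x_2: no divisor's leading term divides it; move x_2 to the remainder.
  leading term 1: no divisor's leading term divides it; move 2 to the remainder.
  remainder -x_1*x_2 + x_2 + 2 ≠ 0; add k_4 = -x_1*x_2 + x_2 + 2 to the basis.

S(k_3,k_4): lcm = x_1*x_2**2. S = -2*x_1 + x_2**2 - 2*x_2.
  leading term x_1: no divisor's leading term divides it; move -2*x_1 to the remainder.
  leading term x_2**2: no divisor's leading term divides it; move x_2**2 to the remainder.
  leading term x_2: no divisor's leading term divides it; move -2*x_2 to the remainder.
  remainder -2*x_1 + x_2**2 - 2*x_2 ≠ 0; add k_5 = -2*x_1 + x_2**2 - 2*x_2 to the basis.

S(k_3,k_5): lcm = x_1*x_2**2. S = -2*x_1 - 2*x_2**4 - x_2**3 + x_2.
  leading term x_1: subtract (1)·k_5 from -2*x_1 - 2*x_2**4 - x_2**3 + x_2 → -2*x_2**4 - x_2**3 - x_2**2 - 2*x_2
  leading term x_2**4: no divisor's leading term divides it; move -2*x_2**4 to the remainder.
  leading term x_2**3: no divisor's leading term divides it; move -x_2**3 to the remainder.
  leading term x_2**2: no divisor's leading term divides it; move -x_2**2 to the remainder.
  leading term x_2: no divisor's leading term divides it; move -2*x_2 to the remainder.
  remainder -2*x_2**4 - x_2**3 - x_2**2 - 2*x_2 ≠ 0; add k_6 = -2*x_2**4 - x_2**3 - x_2**2 - 2*x_2 to the basis.

S(k_4,k_5): lcm = x_1*x_2. S = -2*x_2**3 - x_2**2 - x_2 - 2.
  leading term x_2**3: no divisor's leading term divides it; move -2*x_2**3 to the remainder.
  leading term x_2**2: no divisor's leading term divides it; move -x_2**2 to the remainder.
  leading term x_2: no divisor's leading term divides it; move -x_2 to the remainder.
  leading term 1: no divisor's leading term divides it; move -2 to the remainder.
  remainder -2*x_2**3 - x_2**2 - x_2 - 2 ≠ 0; add k_7 = -2*x_2**3 - x_2**2 - x_2 - 2 to the basis.

The other S-polynomials (S(h_2,k_3), S(h_1,k_4), S(h_2,k_4), S(h_1,k_5), S(h_2,k_5), S(h_1,k_6), S(h_2,k_6), S(k_3,k_6), S(k_4,k_6), S(k_5,k_6), S(h_1,k_7), S(h_2,k_7), S(k_3,k_7), S(k_4,k_7), S(k_5,k_7), S(k_6,k_7)) all reduce to 0 modulo the current basis, so we have a Gröbner basis.
Inter-reduce: drop elements whose leading term is divisible by another's, tail-reduce, and make monic.
Reduced Gröbner basis: {x_1 + 2*x_2**2 + x_2, x_2**3 - 2*x_2**2 - 2*x_2 + 1}.

These coincide, so the ideals are equal.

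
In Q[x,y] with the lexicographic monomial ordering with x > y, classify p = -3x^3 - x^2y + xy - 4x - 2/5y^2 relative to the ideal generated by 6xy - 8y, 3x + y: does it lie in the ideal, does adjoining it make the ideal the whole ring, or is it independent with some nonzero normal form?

First compute the reduced Gröbner basis of I by Buchberger's algorithm.
f_1 = 6xy - 8y, LT = xy.
f_2 = 3x + y, LT = x.

S(f_1,f_2): lcm = xy. S = -1/3y^2 - 4/3y.
  leading term y^2: no divisor's leading term divides it; move -1/3y^2 to the remainder.
  leading term y: no divisor's leading term divides it; move -4/3y to the remainder.
  remainder -1/3y^2 - 4/3y ≠ 0; add h_3 = -1/3y^2 - 4/3y to the basis.

S(f_1,h_3): lcm = xy^2. S = -4xy - 4/3y^2.
  leading term xy: subtract (-2/3)·f_1 from -4xy - 4/3y^2 → -4/3y^2 - 16/3y
  leading term y^2: subtract (4)·h_3 from -4/3y^2 - 16/3y → 0
  remainder 0.

S(f_2,h_3): leading monomials are coprime, so the S-polynomial reduces to 0 (Buchberger's first criterion).
Every S-polynomial of the final basis reduces to 0, so we have a Gröbner basis.
Inter-reduce: drop elements whose leading term is divisible by another's, tail-reduce, and make monic.
Reduced Gröbner basis: {x + 1/3y, y^2 + 4y}.
Label its elements g_1 = x + 1/3y, g_2 = y^2 + 4y.

Reduce p = -3x^3 - x^2y + xy - 4x - 2/5y^2 modulo G:
  leading term x^3: subtract (-3x^2)·g_1 from -3x^3 - x^2y + xy - 4x - 2/5y^2 → xy - 4x - 2/5y^2
  leading term xy: subtract (y)·g_1 from xy - 4x - 2/5y^2 → -4x - 11/15y^2
  leading term x: subtract (-4)·g_1 from -4x - 11/15y^2 → -11/15y^2 + 4/3y
  leading term y^2: subtract (-11/15)·g_2 from -11/15y^2 + 4/3y → 64/15y
  leading term y: no divisor's leading term divides it; move 64/15y to the remainder.
  normal form = 64/15y.
The normal form is nonzero, so p ∉ I. Since p minus its normal form lies in I, I + (p) = I + (r) where r = 64/15y; decide whether this ideal is the whole ring.
Run Buchberger on G together with r (pairs among the g_i already reduce to 0 since G is a Gröbner basis):
g_1 = x + 1/3y, LT = x.
g_2 = y^2 + 4y, LT = y^2.
r = 64/15y, LT = y.

S(g_1,g_2): leading monomials are coprime, so the S-polynomial reduces to 0 (Buchberger's first criterion).
S(g_1,r): leading monomials are coprime, so the S-polynomial reduces to 0 (Buchberger's first criterion).
S(g_2,r): lcm = y^2. S = 4y.
  leading term y: subtract (15/16)·r from 4y → 0
  remainder 0.

Every S-polynomial of the final basis reduces to 0, so we have a Gröbner basis.
Inter-reduce: drop elements whose leading term is divisible by another's, tail-reduce, and make monic.
Reduced Gröbner basis: {x, y}.
The reduced Gröbner basis of I + (p) is {x, y} ≠ {1}, a proper ideal, so the enlarged system stays consistent: p is independent of I, with normal form 64/15y.

-3x^3 - x^2y + xy - 4x - 2/5y^2 is independent of I; its normal form modulo I is 64/15y.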